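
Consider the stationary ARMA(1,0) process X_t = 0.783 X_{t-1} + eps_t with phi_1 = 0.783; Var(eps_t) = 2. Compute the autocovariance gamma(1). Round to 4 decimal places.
\gamma(1) = 4.0474

Multiply the model equation by X_{t-k} and take expectations. With theta_0 = psi_0 = 1 and psi_j the MA(infinity) weights, this gives
  gamma(k) - sum_i phi_i gamma(k-i) = c_k,
  c_k = sigma^2 * sum_{j=k..q} theta_j psi_{j-k}   (c_k = 0 for k > q),
using gamma(-m) = gamma(m).
Pure AR (q = 0): c_0 = sigma^2 = 2, c_k = 0 for k >= 1.
Equations for k = 0 and k = 1 (AR order 1):
  gamma(0) = phi_1 gamma(1) + c_0
  gamma(1) = phi_1 gamma(0) + c_1
Substituting the second into the first: gamma(0) (1 - phi_1^2) = c_0 + phi_1 c_1, so
  gamma(0) = c_0 / (1 - phi_1^2) = 2 / (1 - (0.783)^2) = 2 / 0.386911 = 5.169147.
  gamma(1) = phi_1 gamma(0) = (0.783)(5.169147) = 4.047442.
Therefore gamma(1) = 4.0474 (to 4 decimal places).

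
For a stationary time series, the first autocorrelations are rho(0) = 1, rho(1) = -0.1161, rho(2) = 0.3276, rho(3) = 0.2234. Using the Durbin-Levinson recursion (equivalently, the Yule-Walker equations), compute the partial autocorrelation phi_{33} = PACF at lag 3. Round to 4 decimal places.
\phi_{33} = 0.3229

The PACF at lag k is phi_{kk}, the last component of the solution
to the Yule-Walker system G_k phi = r_k where
  (G_k)_{ij} = rho(|i - j|), (r_k)_i = rho(i), i,j = 1..k.
Equivalently, Durbin-Levinson gives phi_{kk} iteratively:
  phi_{11} = rho(1)
  phi_{kk} = [rho(k) - sum_{j=1..k-1} phi_{k-1,j} rho(k-j)]
            / [1 - sum_{j=1..k-1} phi_{k-1,j} rho(j)],
  phi_{k,j} = phi_{k-1,j} - phi_{kk} phi_{k-1,k-j},  j = 1..k-1.
Step k = 1:
  phi_11 = rho(1) = -0.1161.
Step k = 2:
  phi_22 = [rho(2) - phi_11 rho(1)] / [1 - phi_11 rho(1)] = [0.3276 - (-0.1161)(-0.1161)] / [1 - (-0.1161)(-0.1161)]
         = 0.31412079 / 0.98652079 = 0.318413.
  Update: phi_21 = phi_11 - phi_22 phi_11 = -0.1161 - (0.318413)(-0.1161) = -0.079132.
Step k = 3:
  phi_33 = [rho(3) - phi_21 rho(2) - phi_22 rho(1)] / [1 - phi_21 rho(1) - phi_22 rho(2)]
    numerator   = 0.2234 - (-0.079132)(0.3276) - (0.318413)(-0.1161) = 0.28629145
    denominator = 1 - (-0.079132)(-0.1161) - (0.318413)(0.3276) = 0.88650073
  phi_33 = 0.28629145 / 0.88650073 = 0.3229.
Therefore phi_{33} = 0.3229.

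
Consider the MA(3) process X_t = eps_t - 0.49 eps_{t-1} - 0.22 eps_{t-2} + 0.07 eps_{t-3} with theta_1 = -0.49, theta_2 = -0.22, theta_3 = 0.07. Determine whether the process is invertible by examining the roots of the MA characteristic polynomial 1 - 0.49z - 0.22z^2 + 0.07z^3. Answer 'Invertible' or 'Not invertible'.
\text{Invertible}

The MA(q) characteristic polynomial is P(z) = 1 - 0.49z - 0.22z^2 + 0.07z^3.
Invertibility requires all roots to lie outside the unit circle, i.e. |z| > 1 for every root.
Degree 3: look for a simple real root z0 first, then factor out (1 - z/z0) and solve the remaining quadratic.
Testing z0 = 4: P(4) = 1 + (-0.49)(4) + (-0.22)(4)^2 + (0.07)(4)^3
  = 1 + (-1.96) + (-3.52) + (4.48) = 0.  So z_0 = 4 is a root, |z_0| = 4.
Divide out the factor (1 - 0.25 z) = (1 - z/z0) (since 1/z0 = 0.25):
  P(z) = (1 - 0.25 z)(1 + (-0.24) z + (-0.28) z^2)
  [check: z-coef -0.24 - (0.25) = -0.49; z^2-coef -0.28 - (0.25)(-0.24) = -0.22; z^3-coef -(0.25)(-0.28) = 0.07.]
Remaining roots from the quadratic factor 1 + (-0.24) z + (-0.28) z^2:
  Set 1 + (-0.24) z + (-0.28) z^2 = 0, i.e. a z^2 + b z + c = 0 with a = -0.28, b = -0.24, c = 1.
  Discriminant D = b^2 - 4ac = (-0.24)^2 - 4*(-0.28)*1 = 0.0576 - (-1.12) = 1.1776.
  D >= 0, so the roots are real: z = (-b +/- sqrt(D)) / (2a) = (0.24 +/- 1.085173) / (-0.56).
    z_1 = (0.24 + 1.085173) / (-0.56) = -2.3664,   |z_1| = 2.3664.
    z_2 = (0.24 - 1.085173) / (-0.56) = 1.5092,   |z_2| = 1.5092.
Moduli of all roots: 4.0000, 2.3664, 1.5092.
All moduli strictly greater than 1? Yes.
Verdict: Invertible.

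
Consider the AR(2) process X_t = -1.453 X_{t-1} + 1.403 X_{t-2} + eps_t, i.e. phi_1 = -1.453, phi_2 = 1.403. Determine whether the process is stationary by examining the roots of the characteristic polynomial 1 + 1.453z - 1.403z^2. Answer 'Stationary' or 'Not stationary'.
\text{Not stationary}

The AR(p) characteristic polynomial is P(z) = 1 + 1.453z - 1.403z^2.
Stationarity requires all roots to lie outside the unit circle, i.e. |z| > 1 for every root.
Set 1 + (1.453) z + (-1.403) z^2 = 0, i.e. a z^2 + b z + c = 0 with a = -1.403, b = 1.453, c = 1.
Discriminant D = b^2 - 4ac = (1.453)^2 - 4*(-1.403)*1 = 2.111209 - (-5.612) = 7.723209.
D >= 0, so the roots are real: z = (-b +/- sqrt(D)) / (2a) = (-1.453 +/- 2.779066) / (-2.806).
  z_1 = (-1.453 + 2.779066) / (-2.806) = -0.4726,   |z_1| = 0.4726.
  z_2 = (-1.453 - 2.779066) / (-2.806) = 1.5082,   |z_2| = 1.5082.
Moduli of all roots: 0.4726, 1.5082.
All moduli strictly greater than 1? No.
Verdict: Not stationary.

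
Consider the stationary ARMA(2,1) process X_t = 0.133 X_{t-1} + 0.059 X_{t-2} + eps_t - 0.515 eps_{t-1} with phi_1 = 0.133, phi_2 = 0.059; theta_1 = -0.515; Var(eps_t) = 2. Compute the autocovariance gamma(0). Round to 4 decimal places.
\gamma(0) = 2.2929

Multiply the model equation by X_{t-k} and take expectations. With theta_0 = psi_0 = 1 and psi_j the MA(infinity) weights, this gives
  gamma(k) - sum_i phi_i gamma(k-i) = c_k,
  c_k = sigma^2 * sum_{j=k..q} theta_j psi_{j-k}   (c_k = 0 for k > q),
using gamma(-m) = gamma(m).
psi-weights needed (psi_j = theta_j + sum_i phi_i psi_{j-i}):
  psi_1 = theta_1 + phi_1 = -0.515 + (0.133) = -0.382
Right-hand sides:
  c_0 = sigma^2 (1 + theta_1 psi_1) = 2 * (1 + (-0.515)(-0.382)) = 2 * 1.19673 = 2.39346
  c_1 = sigma^2 theta_1 = 2 * (-0.515) = -1.03
  c_2 = 0
Equations for k = 0, 1, 2 (AR order 2, c_2 = 0):
  (E0) gamma(0) = phi_1 gamma(1) + phi_2 gamma(2) + c_0
  (E1) gamma(1) = phi_1 gamma(0) + phi_2 gamma(1) + c_1
  (E2) gamma(2) = phi_1 gamma(1) + phi_2 gamma(0)
From (E1): gamma(1) = A gamma(0) + B with
  A = phi_1 / (1 - phi_2) = 0.133 / 0.941 = 0.141339,   B = c_1 / (1 - phi_2) = -1.03 / 0.941 = -1.09458.
Insert (E2) into (E0): gamma(0) (1 - phi_2^2) = phi_1 (1 + phi_2) gamma(1) + c_0.
  phi_1 (1 + phi_2) = (0.133)(1.059) = 0.140847,   1 - phi_2^2 = 0.996519.
Replace gamma(1) by A gamma(0) + B and collect gamma(0):
  gamma(0) [0.996519 - (0.140847)(0.141339)] = (0.140847)(-1.09458) + 2.39346
  gamma(0) * 0.976612 = 2.239292
  gamma(0) = 2.239292 / 0.976612 = 2.292919.
Therefore gamma(0) = 2.2929 (to 4 decimal places).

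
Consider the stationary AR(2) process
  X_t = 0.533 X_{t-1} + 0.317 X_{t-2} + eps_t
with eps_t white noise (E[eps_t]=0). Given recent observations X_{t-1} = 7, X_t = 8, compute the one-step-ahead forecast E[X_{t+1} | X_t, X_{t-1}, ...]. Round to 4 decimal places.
E[X_{t+1} \mid \mathcal F_t] = 6.4830

For an AR(p) model X_t = c + sum_i phi_i X_{t-i} + eps_t, the
one-step-ahead conditional mean is
  E[X_{t+1} | X_t, ...] = c + sum_i phi_i X_{t+1-i}.
Substitute known values:
  E[X_{t+1} | ...] = (0.533) * (8) + (0.317) * (7)
                   = 6.4830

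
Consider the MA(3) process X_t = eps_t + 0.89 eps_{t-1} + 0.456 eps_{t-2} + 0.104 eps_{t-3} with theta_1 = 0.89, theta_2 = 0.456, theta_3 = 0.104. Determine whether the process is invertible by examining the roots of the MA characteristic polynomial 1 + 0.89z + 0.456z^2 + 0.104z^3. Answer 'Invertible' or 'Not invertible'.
\text{Invertible}

The MA(q) characteristic polynomial is P(z) = 1 + 0.89z + 0.456z^2 + 0.104z^3.
Invertibility requires all roots to lie outside the unit circle, i.e. |z| > 1 for every root.
Degree 3: look for a simple real root z0 first, then factor out (1 - z/z0) and solve the remaining quadratic.
Testing z0 = -2.5: P(-2.5) = 1 + (0.89)(-2.5) + (0.456)(-2.5)^2 + (0.104)(-2.5)^3
  = 1 + (-2.225) + (2.85) + (-1.625) = 0.  So z_0 = -2.5 is a root, |z_0| = 2.5.
Divide out the factor (1 + 0.4 z) = (1 - z/z0) (since 1/z0 = -0.4):
  P(z) = (1 + 0.4 z)(1 + (0.49) z + (0.26) z^2)
  [check: z-coef 0.49 - (-0.4) = 0.89; z^2-coef 0.26 - (-0.4)(0.49) = 0.456; z^3-coef -(-0.4)(0.26) = 0.104.]
Remaining roots from the quadratic factor 1 + (0.49) z + (0.26) z^2:
  Set 1 + (0.49) z + (0.26) z^2 = 0, i.e. a z^2 + b z + c = 0 with a = 0.26, b = 0.49, c = 1.
  Discriminant D = b^2 - 4ac = (0.49)^2 - 4*(0.26)*1 = 0.2401 - (1.04) = -0.7999.
  D < 0, so the roots are the complex-conjugate pair z = (-b +/- i sqrt(-D)) / (2a) = -0.9423 +/- 1.7199i.
  For a conjugate pair |z|^2 = z * conj(z) = (product of roots) = c/a = 1/(0.26) = 3.846154, so |z| = sqrt(3.846154) = 1.9612 for both roots.
Moduli of all roots: 2.5000, 1.9612, 1.9612.
All moduli strictly greater than 1? Yes.
Verdict: Invertible.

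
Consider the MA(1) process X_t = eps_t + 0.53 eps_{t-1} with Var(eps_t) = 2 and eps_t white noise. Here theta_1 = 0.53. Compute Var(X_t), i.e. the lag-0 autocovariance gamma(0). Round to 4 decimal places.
\gamma(0) = 2.5618

For an MA(q) process X_t = eps_t + sum_i theta_i eps_{t-i} with
Var(eps_t) = sigma^2, the variance is
  gamma(0) = sigma^2 * (1 + sum_i theta_i^2).
  sum_i theta_i^2 = (0.53)^2 = 0.2809.
  gamma(0) = 2 * (1 + 0.2809) = 2 * 1.2809 = 2.5618.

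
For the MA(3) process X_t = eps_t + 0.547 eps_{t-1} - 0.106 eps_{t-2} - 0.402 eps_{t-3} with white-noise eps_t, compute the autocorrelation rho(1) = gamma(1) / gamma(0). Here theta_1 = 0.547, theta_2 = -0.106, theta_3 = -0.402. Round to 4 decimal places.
\rho(1) = 0.3611

For an MA(q) process with theta_0 = 1, the autocovariance is
  gamma(k) = sigma^2 * sum_{i=0..q-k} theta_i * theta_{i+k},
and rho(k) = gamma(k) / gamma(0). Sigma^2 cancels.
  numerator   = (1)*(0.547) + (0.547)*(-0.106) + (-0.106)*(-0.402) = 0.53163.
  denominator = (1)^2 + (0.547)^2 + (-0.106)^2 + (-0.402)^2 = 1.472049.
  rho(1) = 0.53163 / 1.472049 = 0.3611.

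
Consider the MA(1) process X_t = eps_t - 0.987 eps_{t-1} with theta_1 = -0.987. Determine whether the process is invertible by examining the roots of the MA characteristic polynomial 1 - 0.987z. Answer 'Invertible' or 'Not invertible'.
\text{Invertible}

The MA(q) characteristic polynomial is P(z) = 1 - 0.987z.
Invertibility requires all roots to lie outside the unit circle, i.e. |z| > 1 for every root.
This is linear in z: 1 + (-0.987) z = 0  =>  z = -1/(-0.987) = 1.013171,  |z| = 1.013171.
Moduli of all roots: 1.0132.
All moduli strictly greater than 1? Yes.
Verdict: Invertible.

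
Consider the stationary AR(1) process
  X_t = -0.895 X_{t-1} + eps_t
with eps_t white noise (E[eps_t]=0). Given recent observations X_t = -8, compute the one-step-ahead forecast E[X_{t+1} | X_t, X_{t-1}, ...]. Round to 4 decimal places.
E[X_{t+1} \mid \mathcal F_t] = 7.1600

For an AR(p) model X_t = c + sum_i phi_i X_{t-i} + eps_t, the
one-step-ahead conditional mean is
  E[X_{t+1} | X_t, ...] = c + sum_i phi_i X_{t+1-i}.
Substitute known values:
  E[X_{t+1} | ...] = (-0.895) * (-8)
                   = 7.1600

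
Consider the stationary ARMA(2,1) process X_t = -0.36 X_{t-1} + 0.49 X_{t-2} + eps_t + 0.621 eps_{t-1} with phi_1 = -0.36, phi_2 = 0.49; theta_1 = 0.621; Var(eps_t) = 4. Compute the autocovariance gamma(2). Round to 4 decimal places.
\gamma(2) = 2.2198

Multiply the model equation by X_{t-k} and take expectations. With theta_0 = psi_0 = 1 and psi_j the MA(infinity) weights, this gives
  gamma(k) - sum_i phi_i gamma(k-i) = c_k,
  c_k = sigma^2 * sum_{j=k..q} theta_j psi_{j-k}   (c_k = 0 for k > q),
using gamma(-m) = gamma(m).
psi-weights needed (psi_j = theta_j + sum_i phi_i psi_{j-i}):
  psi_1 = theta_1 + phi_1 = 0.621 + (-0.36) = 0.261
Right-hand sides:
  c_0 = sigma^2 (1 + theta_1 psi_1) = 4 * (1 + (0.621)(0.261)) = 4 * 1.162081 = 4.648324
  c_1 = sigma^2 theta_1 = 4 * (0.621) = 2.484
  c_2 = 0
Equations for k = 0, 1, 2 (AR order 2, c_2 = 0):
  (E0) gamma(0) = phi_1 gamma(1) + phi_2 gamma(2) + c_0
  (E1) gamma(1) = phi_1 gamma(0) + phi_2 gamma(1) + c_1
  (E2) gamma(2) = phi_1 gamma(1) + phi_2 gamma(0)
From (E1): gamma(1) = A gamma(0) + B with
  A = phi_1 / (1 - phi_2) = -0.36 / 0.51 = -0.705882,   B = c_1 / (1 - phi_2) = 2.484 / 0.51 = 4.870588.
Insert (E2) into (E0): gamma(0) (1 - phi_2^2) = phi_1 (1 + phi_2) gamma(1) + c_0.
  phi_1 (1 + phi_2) = (-0.36)(1.49) = -0.5364,   1 - phi_2^2 = 0.7599.
Replace gamma(1) by A gamma(0) + B and collect gamma(0):
  gamma(0) [0.7599 - (-0.5364)(-0.705882)] = (-0.5364)(4.870588) + 4.648324
  gamma(0) * 0.381265 = 2.03574
  gamma(0) = 2.03574 / 0.381265 = 5.339441.
  gamma(1) = A gamma(0) + B = (-0.705882)(5.339441) + (4.870588) = 1.101571.
  gamma(2) = phi_1 gamma(1) + phi_2 gamma(0) = (-0.36)(1.101571) + (0.49)(5.339441) = 2.219761.
Therefore gamma(2) = 2.2198 (to 4 decimal places).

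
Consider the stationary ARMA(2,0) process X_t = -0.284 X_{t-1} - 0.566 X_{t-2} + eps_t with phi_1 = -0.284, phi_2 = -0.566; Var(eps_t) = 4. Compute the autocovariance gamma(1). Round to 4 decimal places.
\gamma(1) = -1.1036

Multiply the model equation by X_{t-k} and take expectations. With theta_0 = psi_0 = 1 and psi_j the MA(infinity) weights, this gives
  gamma(k) - sum_i phi_i gamma(k-i) = c_k,
  c_k = sigma^2 * sum_{j=k..q} theta_j psi_{j-k}   (c_k = 0 for k > q),
using gamma(-m) = gamma(m).
Pure AR (q = 0): c_0 = sigma^2 = 4, c_k = 0 for k >= 1.
Equations for k = 0, 1, 2 (AR order 2, c_2 = 0):
  (E0) gamma(0) = phi_1 gamma(1) + phi_2 gamma(2) + c_0
  (E1) gamma(1) = phi_1 gamma(0) + phi_2 gamma(1) + c_1
  (E2) gamma(2) = phi_1 gamma(1) + phi_2 gamma(0)
From (E1): gamma(1) = A gamma(0) + B with
  A = phi_1 / (1 - phi_2) = -0.284 / 1.566 = -0.181354,   B = c_1 / (1 - phi_2) = 0 / 1.566 = 0.
Insert (E2) into (E0): gamma(0) (1 - phi_2^2) = phi_1 (1 + phi_2) gamma(1) + c_0.
  phi_1 (1 + phi_2) = (-0.284)(0.434) = -0.123256,   1 - phi_2^2 = 0.679644.
Replace gamma(1) by A gamma(0) + B and collect gamma(0):
  gamma(0) [0.679644 - (-0.123256)(-0.181354)] = c_0 = 4
  gamma(0) * 0.657291 = 4
  gamma(0) = 4 / 0.657291 = 6.085584.
  gamma(1) = A gamma(0) = (-0.181354)(6.085584) = -1.103644.
Therefore gamma(1) = -1.1036 (to 4 decimal places).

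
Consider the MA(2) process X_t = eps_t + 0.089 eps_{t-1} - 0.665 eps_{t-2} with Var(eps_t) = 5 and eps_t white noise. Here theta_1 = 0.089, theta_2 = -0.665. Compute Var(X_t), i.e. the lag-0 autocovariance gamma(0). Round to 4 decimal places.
\gamma(0) = 7.2507

For an MA(q) process X_t = eps_t + sum_i theta_i eps_{t-i} with
Var(eps_t) = sigma^2, the variance is
  gamma(0) = sigma^2 * (1 + sum_i theta_i^2).
  sum_i theta_i^2 = (0.089)^2 + (-0.665)^2 = 0.007921 + 0.442225 = 0.450146.
  gamma(0) = 5 * (1 + 0.450146) = 5 * 1.450146 = 7.25073, which rounds to 7.2507.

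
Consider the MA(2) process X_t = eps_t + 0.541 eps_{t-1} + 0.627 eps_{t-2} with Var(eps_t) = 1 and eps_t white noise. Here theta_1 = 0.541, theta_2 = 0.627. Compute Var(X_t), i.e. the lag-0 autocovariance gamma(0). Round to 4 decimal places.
\gamma(0) = 1.6858

For an MA(q) process X_t = eps_t + sum_i theta_i eps_{t-i} with
Var(eps_t) = sigma^2, the variance is
  gamma(0) = sigma^2 * (1 + sum_i theta_i^2).
  sum_i theta_i^2 = (0.541)^2 + (0.627)^2 = 0.292681 + 0.393129 = 0.68581.
  gamma(0) = 1 * (1 + 0.68581) = 1 * 1.68581 = 1.68581, which rounds to 1.6858.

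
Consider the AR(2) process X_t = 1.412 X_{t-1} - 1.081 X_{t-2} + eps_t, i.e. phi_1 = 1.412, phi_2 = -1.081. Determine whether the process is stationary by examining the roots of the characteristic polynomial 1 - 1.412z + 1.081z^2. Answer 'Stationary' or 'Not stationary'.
\text{Not stationary}

The AR(p) characteristic polynomial is P(z) = 1 - 1.412z + 1.081z^2.
Stationarity requires all roots to lie outside the unit circle, i.e. |z| > 1 for every root.
Set 1 + (-1.412) z + (1.081) z^2 = 0, i.e. a z^2 + b z + c = 0 with a = 1.081, b = -1.412, c = 1.
Discriminant D = b^2 - 4ac = (-1.412)^2 - 4*(1.081)*1 = 1.993744 - (4.324) = -2.330256.
D < 0, so the roots are the complex-conjugate pair z = (-b +/- i sqrt(-D)) / (2a) = 0.6531 +/- 0.7061i.
For a conjugate pair |z|^2 = z * conj(z) = (product of roots) = c/a = 1/(1.081) = 0.925069, so |z| = sqrt(0.925069) = 0.9618 for both roots.
Moduli of all roots: 0.9618, 0.9618.
All moduli strictly greater than 1? No.
Verdict: Not stationary.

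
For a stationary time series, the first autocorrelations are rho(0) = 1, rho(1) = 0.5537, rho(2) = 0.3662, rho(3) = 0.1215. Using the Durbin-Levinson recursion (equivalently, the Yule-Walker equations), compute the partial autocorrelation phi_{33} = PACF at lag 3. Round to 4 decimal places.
\phi_{33} = -0.1619

The PACF at lag k is phi_{kk}, the last component of the solution
to the Yule-Walker system G_k phi = r_k where
  (G_k)_{ij} = rho(|i - j|), (r_k)_i = rho(i), i,j = 1..k.
Equivalently, Durbin-Levinson gives phi_{kk} iteratively:
  phi_{11} = rho(1)
  phi_{kk} = [rho(k) - sum_{j=1..k-1} phi_{k-1,j} rho(k-j)]
            / [1 - sum_{j=1..k-1} phi_{k-1,j} rho(j)],
  phi_{k,j} = phi_{k-1,j} - phi_{kk} phi_{k-1,k-j},  j = 1..k-1.
Step k = 1:
  phi_11 = rho(1) = 0.5537.
Step k = 2:
  phi_22 = [rho(2) - phi_11 rho(1)] / [1 - phi_11 rho(1)] = [0.3662 - (0.5537)(0.5537)] / [1 - (0.5537)(0.5537)]
         = 0.05961631 / 0.69341631 = 0.085975.
  Update: phi_21 = phi_11 - phi_22 phi_11 = 0.5537 - (0.085975)(0.5537) = 0.506096.
Step k = 3:
  phi_33 = [rho(3) - phi_21 rho(2) - phi_22 rho(1)] / [1 - phi_21 rho(1) - phi_22 rho(2)]
    numerator   = 0.1215 - (0.506096)(0.3662) - (0.085975)(0.5537) = -0.1114365
    denominator = 1 - (0.506096)(0.5537) - (0.085975)(0.3662) = 0.68829081
  phi_33 = -0.1114365 / 0.68829081 = -0.1619.
Therefore phi_{33} = -0.1619.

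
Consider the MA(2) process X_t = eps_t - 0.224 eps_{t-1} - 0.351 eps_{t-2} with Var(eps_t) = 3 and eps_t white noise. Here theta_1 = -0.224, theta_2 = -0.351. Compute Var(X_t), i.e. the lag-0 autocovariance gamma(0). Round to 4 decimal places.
\gamma(0) = 3.5201

For an MA(q) process X_t = eps_t + sum_i theta_i eps_{t-i} with
Var(eps_t) = sigma^2, the variance is
  gamma(0) = sigma^2 * (1 + sum_i theta_i^2).
  sum_i theta_i^2 = (-0.224)^2 + (-0.351)^2 = 0.050176 + 0.123201 = 0.173377.
  gamma(0) = 3 * (1 + 0.173377) = 3 * 1.173377 = 3.520131, which rounds to 3.5201.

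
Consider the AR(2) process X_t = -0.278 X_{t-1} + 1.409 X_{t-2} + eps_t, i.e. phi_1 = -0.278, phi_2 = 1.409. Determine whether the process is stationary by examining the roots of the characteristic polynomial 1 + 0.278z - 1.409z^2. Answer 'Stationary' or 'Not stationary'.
\text{Not stationary}

The AR(p) characteristic polynomial is P(z) = 1 + 0.278z - 1.409z^2.
Stationarity requires all roots to lie outside the unit circle, i.e. |z| > 1 for every root.
Set 1 + (0.278) z + (-1.409) z^2 = 0, i.e. a z^2 + b z + c = 0 with a = -1.409, b = 0.278, c = 1.
Discriminant D = b^2 - 4ac = (0.278)^2 - 4*(-1.409)*1 = 0.077284 - (-5.636) = 5.713284.
D >= 0, so the roots are real: z = (-b +/- sqrt(D)) / (2a) = (-0.278 +/- 2.390248) / (-2.818).
  z_1 = (-0.278 + 2.390248) / (-2.818) = -0.7496,   |z_1| = 0.7496.
  z_2 = (-0.278 - 2.390248) / (-2.818) = 0.9469,   |z_2| = 0.9469.
Moduli of all roots: 0.7496, 0.9469.
All moduli strictly greater than 1? No.
Verdict: Not stationary.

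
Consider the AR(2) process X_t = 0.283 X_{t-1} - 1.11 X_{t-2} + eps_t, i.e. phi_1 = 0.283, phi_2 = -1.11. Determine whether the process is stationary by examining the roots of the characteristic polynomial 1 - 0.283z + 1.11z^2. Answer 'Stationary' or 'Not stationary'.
\text{Not stationary}

The AR(p) characteristic polynomial is P(z) = 1 - 0.283z + 1.11z^2.
Stationarity requires all roots to lie outside the unit circle, i.e. |z| > 1 for every root.
Set 1 + (-0.283) z + (1.11) z^2 = 0, i.e. a z^2 + b z + c = 0 with a = 1.11, b = -0.283, c = 1.
Discriminant D = b^2 - 4ac = (-0.283)^2 - 4*(1.11)*1 = 0.080089 - (4.44) = -4.359911.
D < 0, so the roots are the complex-conjugate pair z = (-b +/- i sqrt(-D)) / (2a) = 0.1275 +/- 0.9406i.
For a conjugate pair |z|^2 = z * conj(z) = (product of roots) = c/a = 1/(1.11) = 0.900901, so |z| = sqrt(0.900901) = 0.9492 for both roots.
Moduli of all roots: 0.9492, 0.9492.
All moduli strictly greater than 1? No.
Verdict: Not stationary.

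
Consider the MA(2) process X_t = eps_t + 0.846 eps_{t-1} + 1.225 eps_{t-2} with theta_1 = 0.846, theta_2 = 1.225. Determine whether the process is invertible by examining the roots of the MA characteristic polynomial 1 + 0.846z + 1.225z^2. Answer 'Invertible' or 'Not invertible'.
\text{Not invertible}

The MA(q) characteristic polynomial is P(z) = 1 + 0.846z + 1.225z^2.
Invertibility requires all roots to lie outside the unit circle, i.e. |z| > 1 for every root.
Set 1 + (0.846) z + (1.225) z^2 = 0, i.e. a z^2 + b z + c = 0 with a = 1.225, b = 0.846, c = 1.
Discriminant D = b^2 - 4ac = (0.846)^2 - 4*(1.225)*1 = 0.715716 - (4.9) = -4.184284.
D < 0, so the roots are the complex-conjugate pair z = (-b +/- i sqrt(-D)) / (2a) = -0.3453 +/- 0.8349i.
For a conjugate pair |z|^2 = z * conj(z) = (product of roots) = c/a = 1/(1.225) = 0.816327, so |z| = sqrt(0.816327) = 0.9035 for both roots.
Moduli of all roots: 0.9035, 0.9035.
All moduli strictly greater than 1? No.
Verdict: Not invertible.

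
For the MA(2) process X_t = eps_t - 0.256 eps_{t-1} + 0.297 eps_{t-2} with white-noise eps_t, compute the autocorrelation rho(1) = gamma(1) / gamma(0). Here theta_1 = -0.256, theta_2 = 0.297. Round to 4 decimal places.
\rho(1) = -0.2878

For an MA(q) process with theta_0 = 1, the autocovariance is
  gamma(k) = sigma^2 * sum_{i=0..q-k} theta_i * theta_{i+k},
and rho(k) = gamma(k) / gamma(0). Sigma^2 cancels.
  numerator   = (1)*(-0.256) + (-0.256)*(0.297) = -0.332032.
  denominator = (1)^2 + (-0.256)^2 + (0.297)^2 = 1.153745.
  rho(1) = -0.332032 / 1.153745 = -0.2878.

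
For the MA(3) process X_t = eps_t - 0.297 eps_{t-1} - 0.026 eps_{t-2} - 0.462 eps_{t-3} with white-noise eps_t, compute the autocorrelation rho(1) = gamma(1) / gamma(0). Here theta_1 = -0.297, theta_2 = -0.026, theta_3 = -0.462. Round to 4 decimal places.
\rho(1) = -0.2129

For an MA(q) process with theta_0 = 1, the autocovariance is
  gamma(k) = sigma^2 * sum_{i=0..q-k} theta_i * theta_{i+k},
and rho(k) = gamma(k) / gamma(0). Sigma^2 cancels.
  numerator   = (1)*(-0.297) + (-0.297)*(-0.026) + (-0.026)*(-0.462) = -0.277266.
  denominator = (1)^2 + (-0.297)^2 + (-0.026)^2 + (-0.462)^2 = 1.302329.
  rho(1) = -0.277266 / 1.302329 = -0.2129.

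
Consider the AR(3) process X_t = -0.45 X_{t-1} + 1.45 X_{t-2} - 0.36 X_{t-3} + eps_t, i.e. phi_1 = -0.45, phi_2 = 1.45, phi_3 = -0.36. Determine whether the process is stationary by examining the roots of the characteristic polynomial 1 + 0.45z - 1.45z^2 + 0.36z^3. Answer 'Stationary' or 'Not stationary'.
\text{Not stationary}

The AR(p) characteristic polynomial is P(z) = 1 + 0.45z - 1.45z^2 + 0.36z^3.
Stationarity requires all roots to lie outside the unit circle, i.e. |z| > 1 for every root.
Degree 3: look for a simple real root z0 first, then factor out (1 - z/z0) and solve the remaining quadratic.
Testing z0 = 1.25: P(1.25) = 1 + (0.45)(1.25) + (-1.45)(1.25)^2 + (0.36)(1.25)^3
  = 1 + (0.5625) + (-2.265625) + (0.703125) = 0.  So z_0 = 1.25 is a root, |z_0| = 1.25.
Divide out the factor (1 - 0.8 z) = (1 - z/z0) (since 1/z0 = 0.8):
  P(z) = (1 - 0.8 z)(1 + (1.25) z + (-0.45) z^2)
  [check: z-coef 1.25 - (0.8) = 0.45; z^2-coef -0.45 - (0.8)(1.25) = -1.45; z^3-coef -(0.8)(-0.45) = 0.36.]
Remaining roots from the quadratic factor 1 + (1.25) z + (-0.45) z^2:
  Set 1 + (1.25) z + (-0.45) z^2 = 0, i.e. a z^2 + b z + c = 0 with a = -0.45, b = 1.25, c = 1.
  Discriminant D = b^2 - 4ac = (1.25)^2 - 4*(-0.45)*1 = 1.5625 - (-1.8) = 3.3625.
  D >= 0, so the roots are real: z = (-b +/- sqrt(D)) / (2a) = (-1.25 +/- 1.833712) / (-0.9).
    z_1 = (-1.25 + 1.833712) / (-0.9) = -0.6486,   |z_1| = 0.6486.
    z_2 = (-1.25 - 1.833712) / (-0.9) = 3.4263,   |z_2| = 3.4263.
Moduli of all roots: 1.2500, 0.6486, 3.4263.
All moduli strictly greater than 1? No.
Verdict: Not stationary.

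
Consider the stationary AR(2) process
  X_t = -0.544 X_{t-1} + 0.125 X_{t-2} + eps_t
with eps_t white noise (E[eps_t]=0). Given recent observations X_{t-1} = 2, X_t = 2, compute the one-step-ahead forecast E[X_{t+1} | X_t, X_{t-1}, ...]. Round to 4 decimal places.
E[X_{t+1} \mid \mathcal F_t] = -0.8380

For an AR(p) model X_t = c + sum_i phi_i X_{t-i} + eps_t, the
one-step-ahead conditional mean is
  E[X_{t+1} | X_t, ...] = c + sum_i phi_i X_{t+1-i}.
Substitute known values:
  E[X_{t+1} | ...] = (-0.544) * (2) + (0.125) * (2)
                   = -0.8380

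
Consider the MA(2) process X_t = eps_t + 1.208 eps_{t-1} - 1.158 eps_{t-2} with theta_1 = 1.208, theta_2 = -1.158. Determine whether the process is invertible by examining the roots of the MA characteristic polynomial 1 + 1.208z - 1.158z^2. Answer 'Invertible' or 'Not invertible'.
\text{Not invertible}

The MA(q) characteristic polynomial is P(z) = 1 + 1.208z - 1.158z^2.
Invertibility requires all roots to lie outside the unit circle, i.e. |z| > 1 for every root.
Set 1 + (1.208) z + (-1.158) z^2 = 0, i.e. a z^2 + b z + c = 0 with a = -1.158, b = 1.208, c = 1.
Discriminant D = b^2 - 4ac = (1.208)^2 - 4*(-1.158)*1 = 1.459264 - (-4.632) = 6.091264.
D >= 0, so the roots are real: z = (-b +/- sqrt(D)) / (2a) = (-1.208 +/- 2.468049) / (-2.316).
  z_1 = (-1.208 + 2.468049) / (-2.316) = -0.5441,   |z_1| = 0.5441.
  z_2 = (-1.208 - 2.468049) / (-2.316) = 1.5872,   |z_2| = 1.5872.
Moduli of all roots: 0.5441, 1.5872.
All moduli strictly greater than 1? No.
Verdict: Not invertible.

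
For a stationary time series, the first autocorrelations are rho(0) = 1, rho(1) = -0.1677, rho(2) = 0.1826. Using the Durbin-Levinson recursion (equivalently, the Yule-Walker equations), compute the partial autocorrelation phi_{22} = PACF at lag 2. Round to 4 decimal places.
\phi_{22} = 0.1589

The PACF at lag k is phi_{kk}, the last component of the solution
to the Yule-Walker system G_k phi = r_k where
  (G_k)_{ij} = rho(|i - j|), (r_k)_i = rho(i), i,j = 1..k.
Equivalently, Durbin-Levinson gives phi_{kk} iteratively:
  phi_{11} = rho(1)
  phi_{kk} = [rho(k) - sum_{j=1..k-1} phi_{k-1,j} rho(k-j)]
            / [1 - sum_{j=1..k-1} phi_{k-1,j} rho(j)],
  phi_{k,j} = phi_{k-1,j} - phi_{kk} phi_{k-1,k-j},  j = 1..k-1.
Step k = 1:
  phi_11 = rho(1) = -0.1677.
Step k = 2:
  phi_22 = [rho(2) - phi_11 rho(1)] / [1 - phi_11 rho(1)] = [0.1826 - (-0.1677)(-0.1677)] / [1 - (-0.1677)(-0.1677)]
         = 0.15447671 / 0.97187671 = 0.1589.
Therefore phi_{22} = 0.1589.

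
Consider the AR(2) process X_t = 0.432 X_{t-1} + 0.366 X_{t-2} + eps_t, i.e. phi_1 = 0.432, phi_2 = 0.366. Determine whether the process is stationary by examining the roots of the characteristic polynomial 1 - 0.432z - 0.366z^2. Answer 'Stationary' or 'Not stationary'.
\text{Stationary}

The AR(p) characteristic polynomial is P(z) = 1 - 0.432z - 0.366z^2.
Stationarity requires all roots to lie outside the unit circle, i.e. |z| > 1 for every root.
Set 1 + (-0.432) z + (-0.366) z^2 = 0, i.e. a z^2 + b z + c = 0 with a = -0.366, b = -0.432, c = 1.
Discriminant D = b^2 - 4ac = (-0.432)^2 - 4*(-0.366)*1 = 0.186624 - (-1.464) = 1.650624.
D >= 0, so the roots are real: z = (-b +/- sqrt(D)) / (2a) = (0.432 +/- 1.284766) / (-0.732).
  z_1 = (0.432 + 1.284766) / (-0.732) = -2.3453,   |z_1| = 2.3453.
  z_2 = (0.432 - 1.284766) / (-0.732) = 1.165,   |z_2| = 1.165.
Moduli of all roots: 2.3453, 1.1650.
All moduli strictly greater than 1? Yes.
Verdict: Stationary.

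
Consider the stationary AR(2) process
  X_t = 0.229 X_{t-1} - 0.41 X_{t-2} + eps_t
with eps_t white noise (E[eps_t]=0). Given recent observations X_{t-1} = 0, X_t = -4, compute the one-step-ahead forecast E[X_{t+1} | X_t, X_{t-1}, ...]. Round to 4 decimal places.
E[X_{t+1} \mid \mathcal F_t] = -0.9160

For an AR(p) model X_t = c + sum_i phi_i X_{t-i} + eps_t, the
one-step-ahead conditional mean is
  E[X_{t+1} | X_t, ...] = c + sum_i phi_i X_{t+1-i}.
Substitute known values:
  E[X_{t+1} | ...] = (0.229) * (-4) + (-0.41) * (0)
                   = -0.9160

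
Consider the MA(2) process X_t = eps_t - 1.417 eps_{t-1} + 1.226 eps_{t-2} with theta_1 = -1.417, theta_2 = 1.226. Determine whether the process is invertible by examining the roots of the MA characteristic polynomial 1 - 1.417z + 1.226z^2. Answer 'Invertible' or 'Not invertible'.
\text{Not invertible}

The MA(q) characteristic polynomial is P(z) = 1 - 1.417z + 1.226z^2.
Invertibility requires all roots to lie outside the unit circle, i.e. |z| > 1 for every root.
Set 1 + (-1.417) z + (1.226) z^2 = 0, i.e. a z^2 + b z + c = 0 with a = 1.226, b = -1.417, c = 1.
Discriminant D = b^2 - 4ac = (-1.417)^2 - 4*(1.226)*1 = 2.007889 - (4.904) = -2.896111.
D < 0, so the roots are the complex-conjugate pair z = (-b +/- i sqrt(-D)) / (2a) = 0.5779 +/- 0.694i.
For a conjugate pair |z|^2 = z * conj(z) = (product of roots) = c/a = 1/(1.226) = 0.815661, so |z| = sqrt(0.815661) = 0.9031 for both roots.
Moduli of all roots: 0.9031, 0.9031.
All moduli strictly greater than 1? No.
Verdict: Not invertible.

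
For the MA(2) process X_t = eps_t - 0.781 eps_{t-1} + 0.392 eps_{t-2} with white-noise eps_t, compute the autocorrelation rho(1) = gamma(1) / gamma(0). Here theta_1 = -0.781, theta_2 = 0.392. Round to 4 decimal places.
\rho(1) = -0.6164

For an MA(q) process with theta_0 = 1, the autocovariance is
  gamma(k) = sigma^2 * sum_{i=0..q-k} theta_i * theta_{i+k},
and rho(k) = gamma(k) / gamma(0). Sigma^2 cancels.
  numerator   = (1)*(-0.781) + (-0.781)*(0.392) = -1.087152.
  denominator = (1)^2 + (-0.781)^2 + (0.392)^2 = 1.763625.
  rho(1) = -1.087152 / 1.763625 = -0.6164.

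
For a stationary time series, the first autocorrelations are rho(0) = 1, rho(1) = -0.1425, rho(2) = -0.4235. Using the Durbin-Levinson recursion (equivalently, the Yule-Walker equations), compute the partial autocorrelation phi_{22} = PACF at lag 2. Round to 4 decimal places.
\phi_{22} = -0.4530

The PACF at lag k is phi_{kk}, the last component of the solution
to the Yule-Walker system G_k phi = r_k where
  (G_k)_{ij} = rho(|i - j|), (r_k)_i = rho(i), i,j = 1..k.
Equivalently, Durbin-Levinson gives phi_{kk} iteratively:
  phi_{11} = rho(1)
  phi_{kk} = [rho(k) - sum_{j=1..k-1} phi_{k-1,j} rho(k-j)]
            / [1 - sum_{j=1..k-1} phi_{k-1,j} rho(j)],
  phi_{k,j} = phi_{k-1,j} - phi_{kk} phi_{k-1,k-j},  j = 1..k-1.
Step k = 1:
  phi_11 = rho(1) = -0.1425.
Step k = 2:
  phi_22 = [rho(2) - phi_11 rho(1)] / [1 - phi_11 rho(1)] = [-0.4235 - (-0.1425)(-0.1425)] / [1 - (-0.1425)(-0.1425)]
         = -0.44380625 / 0.97969375 = -0.453.
Therefore phi_{22} = -0.4530.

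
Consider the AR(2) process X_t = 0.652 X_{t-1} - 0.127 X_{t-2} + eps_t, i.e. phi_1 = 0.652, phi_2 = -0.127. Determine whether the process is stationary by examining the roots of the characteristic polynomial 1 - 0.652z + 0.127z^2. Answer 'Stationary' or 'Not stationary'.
\text{Stationary}

The AR(p) characteristic polynomial is P(z) = 1 - 0.652z + 0.127z^2.
Stationarity requires all roots to lie outside the unit circle, i.e. |z| > 1 for every root.
Set 1 + (-0.652) z + (0.127) z^2 = 0, i.e. a z^2 + b z + c = 0 with a = 0.127, b = -0.652, c = 1.
Discriminant D = b^2 - 4ac = (-0.652)^2 - 4*(0.127)*1 = 0.425104 - (0.508) = -0.082896.
D < 0, so the roots are the complex-conjugate pair z = (-b +/- i sqrt(-D)) / (2a) = 2.5669 +/- 1.1335i.
For a conjugate pair |z|^2 = z * conj(z) = (product of roots) = c/a = 1/(0.127) = 7.874016, so |z| = sqrt(7.874016) = 2.8061 for both roots.
Moduli of all roots: 2.8061, 2.8061.
All moduli strictly greater than 1? Yes.
Verdict: Stationary.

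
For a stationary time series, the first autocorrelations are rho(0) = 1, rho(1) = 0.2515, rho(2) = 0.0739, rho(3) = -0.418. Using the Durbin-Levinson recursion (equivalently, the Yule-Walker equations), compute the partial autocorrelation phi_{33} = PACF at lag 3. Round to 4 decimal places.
\phi_{33} = -0.4690

The PACF at lag k is phi_{kk}, the last component of the solution
to the Yule-Walker system G_k phi = r_k where
  (G_k)_{ij} = rho(|i - j|), (r_k)_i = rho(i), i,j = 1..k.
Equivalently, Durbin-Levinson gives phi_{kk} iteratively:
  phi_{11} = rho(1)
  phi_{kk} = [rho(k) - sum_{j=1..k-1} phi_{k-1,j} rho(k-j)]
            / [1 - sum_{j=1..k-1} phi_{k-1,j} rho(j)],
  phi_{k,j} = phi_{k-1,j} - phi_{kk} phi_{k-1,k-j},  j = 1..k-1.
Step k = 1:
  phi_11 = rho(1) = 0.2515.
Step k = 2:
  phi_22 = [rho(2) - phi_11 rho(1)] / [1 - phi_11 rho(1)] = [0.0739 - (0.2515)(0.2515)] / [1 - (0.2515)(0.2515)]
         = 0.01064775 / 0.93674775 = 0.011367.
  Update: phi_21 = phi_11 - phi_22 phi_11 = 0.2515 - (0.011367)(0.2515) = 0.248641.
Step k = 3:
  phi_33 = [rho(3) - phi_21 rho(2) - phi_22 rho(1)] / [1 - phi_21 rho(1) - phi_22 rho(2)]
    numerator   = -0.418 - (0.248641)(0.0739) - (0.011367)(0.2515) = -0.43923332
    denominator = 1 - (0.248641)(0.2515) - (0.011367)(0.0739) = 0.93662672
  phi_33 = -0.43923332 / 0.93662672 = -0.469.
Therefore phi_{33} = -0.4690.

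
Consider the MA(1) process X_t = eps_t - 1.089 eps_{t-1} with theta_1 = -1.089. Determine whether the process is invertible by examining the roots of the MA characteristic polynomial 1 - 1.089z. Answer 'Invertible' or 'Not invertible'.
\text{Not invertible}

The MA(q) characteristic polynomial is P(z) = 1 - 1.089z.
Invertibility requires all roots to lie outside the unit circle, i.e. |z| > 1 for every root.
This is linear in z: 1 + (-1.089) z = 0  =>  z = -1/(-1.089) = 0.918274,  |z| = 0.918274.
Moduli of all roots: 0.9183.
All moduli strictly greater than 1? No.
Verdict: Not invertible.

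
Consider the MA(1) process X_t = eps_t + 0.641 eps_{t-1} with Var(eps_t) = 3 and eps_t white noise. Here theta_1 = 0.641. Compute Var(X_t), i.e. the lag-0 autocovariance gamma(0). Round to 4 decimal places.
\gamma(0) = 4.2326

For an MA(q) process X_t = eps_t + sum_i theta_i eps_{t-i} with
Var(eps_t) = sigma^2, the variance is
  gamma(0) = sigma^2 * (1 + sum_i theta_i^2).
  sum_i theta_i^2 = (0.641)^2 = 0.410881.
  gamma(0) = 3 * (1 + 0.410881) = 3 * 1.410881 = 4.232643, which rounds to 4.2326.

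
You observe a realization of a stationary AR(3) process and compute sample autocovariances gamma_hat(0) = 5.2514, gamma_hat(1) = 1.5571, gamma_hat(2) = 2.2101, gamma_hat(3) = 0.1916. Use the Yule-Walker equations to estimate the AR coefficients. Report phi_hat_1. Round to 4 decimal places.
\hat\phi_{1} = 0.2580

The Yule-Walker equations for an AR(p) process read, in matrix form,
  Gamma_p phi = r_p,   with   (Gamma_p)_{ij} = gamma(|i - j|),
                       (r_p)_i = gamma(i),   i,j = 1..p.
Substitute the sample gammas (Toeplitz matrix and right-hand side of size 3):
  Gamma_p = [[5.2514, 1.5571, 2.2101], [1.5571, 5.2514, 1.5571], [2.2101, 1.5571, 5.2514]]
  r_p     = [1.5571, 2.2101, 0.1916]
Written out (R1..R3):
  (R1) 5.2514 phi_1 + 1.5571 phi_2 + 2.2101 phi_3 = 1.5571
  (R2) 1.5571 phi_1 + 5.2514 phi_2 + 1.5571 phi_3 = 2.2101
  (R3) 2.2101 phi_1 + 1.5571 phi_2 + 5.2514 phi_3 = 0.1916
Gaussian elimination:
  R2 <- R2 - (1.5571/5.2514) R1 = R2 - (0.296511) R1:  4.789702 phi_2 + 0.90178 phi_3 = 1.748402
  R3 <- R3 - (2.2101/5.2514) R1 = R3 - (0.420859) R1:  0.90178 phi_2 + 4.321259 phi_3 = -0.46372
  R3 <- R3 - (0.90178/4.789702) R2 = R3 - (0.188275) R2:  4.151477 phi_3 = -0.7929
Back-substitution:
  phi_hat_3 = -0.7929 / 4.151477 = -0.190992
  phi_hat_2 = (1.748402 - (0.90178)(-0.190992)) / 4.789702 = 0.400993
  phi_hat_1 = (1.5571 - (1.5571)(0.400993) - (2.2101)(-0.190992)) / 5.2514 = 0.257993
So phi_hat = [0.2580, 0.4010, -0.1910].
Therefore phi_hat_1 = 0.2580.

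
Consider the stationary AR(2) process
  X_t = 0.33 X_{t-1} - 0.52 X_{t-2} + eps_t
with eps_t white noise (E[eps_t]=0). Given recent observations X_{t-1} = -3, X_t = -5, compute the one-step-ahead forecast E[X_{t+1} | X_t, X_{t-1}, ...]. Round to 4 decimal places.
E[X_{t+1} \mid \mathcal F_t] = -0.0900

For an AR(p) model X_t = c + sum_i phi_i X_{t-i} + eps_t, the
one-step-ahead conditional mean is
  E[X_{t+1} | X_t, ...] = c + sum_i phi_i X_{t+1-i}.
Substitute known values:
  E[X_{t+1} | ...] = (0.33) * (-5) + (-0.52) * (-3)
                   = -0.0900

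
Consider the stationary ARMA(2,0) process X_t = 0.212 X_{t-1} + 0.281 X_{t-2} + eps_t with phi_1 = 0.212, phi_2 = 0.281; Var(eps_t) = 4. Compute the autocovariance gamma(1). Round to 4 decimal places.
\gamma(1) = 1.4025

Multiply the model equation by X_{t-k} and take expectations. With theta_0 = psi_0 = 1 and psi_j the MA(infinity) weights, this gives
  gamma(k) - sum_i phi_i gamma(k-i) = c_k,
  c_k = sigma^2 * sum_{j=k..q} theta_j psi_{j-k}   (c_k = 0 for k > q),
using gamma(-m) = gamma(m).
Pure AR (q = 0): c_0 = sigma^2 = 4, c_k = 0 for k >= 1.
Equations for k = 0, 1, 2 (AR order 2, c_2 = 0):
  (E0) gamma(0) = phi_1 gamma(1) + phi_2 gamma(2) + c_0
  (E1) gamma(1) = phi_1 gamma(0) + phi_2 gamma(1) + c_1
  (E2) gamma(2) = phi_1 gamma(1) + phi_2 gamma(0)
From (E1): gamma(1) = A gamma(0) + B with
  A = phi_1 / (1 - phi_2) = 0.212 / 0.719 = 0.294854,   B = c_1 / (1 - phi_2) = 0 / 0.719 = 0.
Insert (E2) into (E0): gamma(0) (1 - phi_2^2) = phi_1 (1 + phi_2) gamma(1) + c_0.
  phi_1 (1 + phi_2) = (0.212)(1.281) = 0.271572,   1 - phi_2^2 = 0.921039.
Replace gamma(1) by A gamma(0) + B and collect gamma(0):
  gamma(0) [0.921039 - (0.271572)(0.294854)] = c_0 = 4
  gamma(0) * 0.840965 = 4
  gamma(0) = 4 / 0.840965 = 4.756441.
  gamma(1) = A gamma(0) = (0.294854)(4.756441) = 1.402455.
Therefore gamma(1) = 1.4025 (to 4 decimal places).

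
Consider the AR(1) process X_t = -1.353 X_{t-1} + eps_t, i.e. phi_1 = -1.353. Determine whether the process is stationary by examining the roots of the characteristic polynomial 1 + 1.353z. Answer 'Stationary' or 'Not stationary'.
\text{Not stationary}

The AR(p) characteristic polynomial is P(z) = 1 + 1.353z.
Stationarity requires all roots to lie outside the unit circle, i.e. |z| > 1 for every root.
This is linear in z: 1 + (1.353) z = 0  =>  z = -1/(1.353) = -0.739098,  |z| = 0.739098.
Moduli of all roots: 0.7391.
All moduli strictly greater than 1? No.
Verdict: Not stationary.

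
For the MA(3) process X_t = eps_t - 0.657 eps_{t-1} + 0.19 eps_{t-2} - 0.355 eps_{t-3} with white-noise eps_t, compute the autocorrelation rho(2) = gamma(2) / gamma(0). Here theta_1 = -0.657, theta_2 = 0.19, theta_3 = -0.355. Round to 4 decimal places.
\rho(2) = 0.2656

For an MA(q) process with theta_0 = 1, the autocovariance is
  gamma(k) = sigma^2 * sum_{i=0..q-k} theta_i * theta_{i+k},
and rho(k) = gamma(k) / gamma(0). Sigma^2 cancels.
  numerator   = (1)*(0.19) + (-0.657)*(-0.355) = 0.423235.
  denominator = (1)^2 + (-0.657)^2 + (0.19)^2 + (-0.355)^2 = 1.593774.
  rho(2) = 0.423235 / 1.593774 = 0.2656.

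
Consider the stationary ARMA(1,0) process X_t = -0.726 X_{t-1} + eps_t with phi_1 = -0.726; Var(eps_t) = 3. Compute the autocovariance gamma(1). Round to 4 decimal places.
\gamma(1) = -4.6054

Multiply the model equation by X_{t-k} and take expectations. With theta_0 = psi_0 = 1 and psi_j the MA(infinity) weights, this gives
  gamma(k) - sum_i phi_i gamma(k-i) = c_k,
  c_k = sigma^2 * sum_{j=k..q} theta_j psi_{j-k}   (c_k = 0 for k > q),
using gamma(-m) = gamma(m).
Pure AR (q = 0): c_0 = sigma^2 = 3, c_k = 0 for k >= 1.
Equations for k = 0 and k = 1 (AR order 1):
  gamma(0) = phi_1 gamma(1) + c_0
  gamma(1) = phi_1 gamma(0) + c_1
Substituting the second into the first: gamma(0) (1 - phi_1^2) = c_0 + phi_1 c_1, so
  gamma(0) = c_0 / (1 - phi_1^2) = 3 / (1 - (-0.726)^2) = 3 / 0.472924 = 6.343514.
  gamma(1) = phi_1 gamma(0) = (-0.726)(6.343514) = -4.605391.
Therefore gamma(1) = -4.6054 (to 4 decimal places).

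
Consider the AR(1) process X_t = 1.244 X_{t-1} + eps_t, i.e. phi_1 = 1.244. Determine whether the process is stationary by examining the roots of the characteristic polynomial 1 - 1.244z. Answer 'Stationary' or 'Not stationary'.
\text{Not stationary}

The AR(p) characteristic polynomial is P(z) = 1 - 1.244z.
Stationarity requires all roots to lie outside the unit circle, i.e. |z| > 1 for every root.
This is linear in z: 1 + (-1.244) z = 0  =>  z = -1/(-1.244) = 0.803859,  |z| = 0.803859.
Moduli of all roots: 0.8039.
All moduli strictly greater than 1? No.
Verdict: Not stationary.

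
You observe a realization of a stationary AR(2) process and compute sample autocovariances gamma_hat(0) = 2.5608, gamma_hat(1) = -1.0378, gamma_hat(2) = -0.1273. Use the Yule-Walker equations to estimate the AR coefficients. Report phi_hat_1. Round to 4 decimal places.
\hat\phi_{1} = -0.5090

The Yule-Walker equations for an AR(p) process read, in matrix form,
  Gamma_p phi = r_p,   with   (Gamma_p)_{ij} = gamma(|i - j|),
                       (r_p)_i = gamma(i),   i,j = 1..p.
Substitute the sample gammas (Toeplitz matrix and right-hand side of size 2):
  Gamma_p = [[2.5608, -1.0378], [-1.0378, 2.5608]]
  r_p     = [-1.0378, -0.1273]
Written out:
  2.5608 phi_1 - 1.0378 phi_2 = -1.0378
  -1.0378 phi_1 + 2.5608 phi_2 = -0.1273
Solve by Cramer's rule:
  det = gamma(0)^2 - gamma(1)^2 = (2.5608)^2 - (-1.0378)^2 = 6.55769664 - 1.07702884 = 5.4806678
  phi_hat_1 = [gamma(1) gamma(0) - gamma(1) gamma(2)] / det = [(-1.0378)(2.5608) - (-1.0378)(-0.1273)] / 5.4806678 = -2.78971018 / 5.4806678 = -0.509
  phi_hat_2 = [gamma(0) gamma(2) - gamma(1)^2] / det = [(2.5608)(-0.1273) - (-1.0378)^2] / 5.4806678 = -1.40301868 / 5.4806678 = -0.256
So phi_hat = [-0.5090, -0.2560].
Therefore phi_hat_1 = -0.5090.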